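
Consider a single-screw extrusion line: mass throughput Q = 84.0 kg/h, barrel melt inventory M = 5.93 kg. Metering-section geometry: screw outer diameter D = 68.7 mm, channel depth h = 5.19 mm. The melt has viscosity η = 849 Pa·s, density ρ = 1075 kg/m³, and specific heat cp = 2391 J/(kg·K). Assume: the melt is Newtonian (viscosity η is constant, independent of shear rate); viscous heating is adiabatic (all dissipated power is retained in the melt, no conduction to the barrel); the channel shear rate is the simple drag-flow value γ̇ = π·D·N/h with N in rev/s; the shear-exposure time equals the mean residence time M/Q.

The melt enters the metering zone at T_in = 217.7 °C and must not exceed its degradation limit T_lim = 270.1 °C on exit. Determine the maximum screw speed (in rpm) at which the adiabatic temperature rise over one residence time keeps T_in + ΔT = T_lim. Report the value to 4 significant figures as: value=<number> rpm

Convert throughput: Q = 84.0 kg/h = 84.0/3600 = 0.0233333 kg/s
t_res = M / Q_s = 5.93 / 0.0233333 = 254.143 s
D = 68.7 mm = 0.0687 m;  h = 5.19 mm = 0.00519 m
Allowable rise: ΔT_a = T_lim − T_in = 270.1 − 217.7 = 52.4 K
γ̇_max² = ΔT_a·ρ·cp / (η·t_res) = [52.4 × 1075 × 2391] / [849 × 254.143] = 624.214 s⁻²
Take the square root: γ̇_max = √(624.214) = 24.9843 s⁻¹
N_max = γ̇_max h / (πD) = 24.9843·0.00519/(π·0.0687) = 0.600797 rev/s → ×60 = 36.0478 rpm

value=36.05 rpm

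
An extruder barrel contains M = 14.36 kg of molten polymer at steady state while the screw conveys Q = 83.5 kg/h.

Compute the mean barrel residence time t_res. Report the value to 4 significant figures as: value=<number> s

Convert throughput: Q = 83.5 kg/h = 83.5/3600 = 0.0231944 kg/s
t_res = M / Q_s = 14.36 / 0.0231944 = 619.114 s

value=619.1 s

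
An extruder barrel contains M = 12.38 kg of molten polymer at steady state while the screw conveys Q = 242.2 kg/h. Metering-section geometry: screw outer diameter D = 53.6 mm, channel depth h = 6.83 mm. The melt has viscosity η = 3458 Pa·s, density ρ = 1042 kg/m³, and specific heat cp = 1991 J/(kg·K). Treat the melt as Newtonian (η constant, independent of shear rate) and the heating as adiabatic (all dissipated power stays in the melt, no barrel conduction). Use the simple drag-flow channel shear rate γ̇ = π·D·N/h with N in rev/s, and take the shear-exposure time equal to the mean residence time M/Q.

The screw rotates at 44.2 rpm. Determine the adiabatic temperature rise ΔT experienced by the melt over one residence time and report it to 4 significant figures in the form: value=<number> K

Q_s = Q / 3600 = 242.2 / 3600 = 0.0672778 kg/s
t_res = M / Q_s = 12.38 / 0.0672778 = 184.013 s
Geometry in metres: D = 53.6 mm → 0.0536 m, h = 6.83 mm → 0.00683 m; screw speed N = 44.2 rpm = 0.736667 rev/s
γ̇ = π·D·N / h = π · 0.0536 · 0.736667 / 0.00683 = 18.1621 s⁻¹
Adiabatic rise: ΔT = η γ̇² t_res / (ρ cp) = 3458·(18.1621)²·184.013 / (1042·1991) = 101.173 K

value=101.2 K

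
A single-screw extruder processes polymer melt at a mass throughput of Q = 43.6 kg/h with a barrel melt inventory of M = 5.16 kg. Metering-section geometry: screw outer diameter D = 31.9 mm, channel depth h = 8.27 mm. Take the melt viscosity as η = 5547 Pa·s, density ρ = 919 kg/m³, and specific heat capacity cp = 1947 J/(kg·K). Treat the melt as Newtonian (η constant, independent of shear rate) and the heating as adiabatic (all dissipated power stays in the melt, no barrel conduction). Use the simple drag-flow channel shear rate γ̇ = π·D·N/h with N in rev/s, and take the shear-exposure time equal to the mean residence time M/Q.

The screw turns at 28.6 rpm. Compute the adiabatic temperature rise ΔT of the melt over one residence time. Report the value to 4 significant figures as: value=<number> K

Convert throughput: Q = 43.6 kg/h = 43.6/3600 = 0.0121111 kg/s
t_res = M / Q_s = 5.16 / 0.0121111 = 426.055 s
Geometry in metres: D = 31.9 mm → 0.0319 m, h = 8.27 mm → 0.00827 m; screw speed N = 28.6 rpm = 0.476667 rev/s
Shear rate: γ̇ = πDN/h = π·0.0319·0.476667/0.00827 = 5.7763 s⁻¹
ΔT = η·γ̇²·t_res / (ρ·cp) = 5547 · (5.7763)² · 426.055 / (919 · 1947) = 44.0699 K

value=44.07 K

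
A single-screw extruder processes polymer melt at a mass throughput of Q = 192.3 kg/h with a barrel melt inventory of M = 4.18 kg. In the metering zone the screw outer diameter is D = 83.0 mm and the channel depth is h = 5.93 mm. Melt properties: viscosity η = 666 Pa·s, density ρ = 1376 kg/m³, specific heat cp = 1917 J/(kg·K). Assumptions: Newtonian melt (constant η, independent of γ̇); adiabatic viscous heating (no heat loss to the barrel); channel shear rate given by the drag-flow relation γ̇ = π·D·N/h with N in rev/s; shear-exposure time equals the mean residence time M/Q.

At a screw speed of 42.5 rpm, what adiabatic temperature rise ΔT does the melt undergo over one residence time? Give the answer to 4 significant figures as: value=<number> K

value=19.17 K

Convert throughput: Q = 192.3 kg/h = 192.3/3600 = 0.0534167 kg/s
t_res = M / Q_s = 4.18 / 0.0534167 = 78.2527 s
Geometry in metres: D = 83.0 mm → 0.083 m, h = 5.93 mm → 0.00593 m; screw speed N = 42.5 rpm = 0.708333 rev/s
γ̇ = π·D·N / h = π · 0.083 · 0.708333 / 0.00593 = 31.1466 s⁻¹
Adiabatic rise: ΔT = η γ̇² t_res / (ρ cp) = 666·(31.1466)²·78.2527 / (1376·1917) = 19.167 K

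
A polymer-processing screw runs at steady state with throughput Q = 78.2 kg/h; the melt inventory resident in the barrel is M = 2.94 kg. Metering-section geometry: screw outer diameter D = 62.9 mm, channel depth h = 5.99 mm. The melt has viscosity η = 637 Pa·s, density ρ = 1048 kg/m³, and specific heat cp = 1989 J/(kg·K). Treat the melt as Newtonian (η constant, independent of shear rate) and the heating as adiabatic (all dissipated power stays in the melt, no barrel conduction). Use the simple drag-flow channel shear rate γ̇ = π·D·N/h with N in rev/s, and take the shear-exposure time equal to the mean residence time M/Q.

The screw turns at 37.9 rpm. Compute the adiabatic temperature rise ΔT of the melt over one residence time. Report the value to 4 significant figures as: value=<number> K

Throughput in SI: Q_s = 78.2 kg/h ÷ 3600 s/h = 0.0217222 kg/s
t_res = M / Q_s = 2.94 ÷ 0.0217222 = 135.345 s
D = 62.9 mm = 0.0629 m;  h = 5.99 mm = 0.00599 m;  N = 37.9 rpm / 60 = 0.631667 rev/s
Shear rate: γ̇ = πDN/h = π·0.0629·0.631667/0.00599 = 20.8383 s⁻¹
ΔT = η·γ̇²·t_res/(ρ·cp) = [637 × 20.8383² × 135.345] / [1048 × 1989] = 17.9601 K

value=17.96 K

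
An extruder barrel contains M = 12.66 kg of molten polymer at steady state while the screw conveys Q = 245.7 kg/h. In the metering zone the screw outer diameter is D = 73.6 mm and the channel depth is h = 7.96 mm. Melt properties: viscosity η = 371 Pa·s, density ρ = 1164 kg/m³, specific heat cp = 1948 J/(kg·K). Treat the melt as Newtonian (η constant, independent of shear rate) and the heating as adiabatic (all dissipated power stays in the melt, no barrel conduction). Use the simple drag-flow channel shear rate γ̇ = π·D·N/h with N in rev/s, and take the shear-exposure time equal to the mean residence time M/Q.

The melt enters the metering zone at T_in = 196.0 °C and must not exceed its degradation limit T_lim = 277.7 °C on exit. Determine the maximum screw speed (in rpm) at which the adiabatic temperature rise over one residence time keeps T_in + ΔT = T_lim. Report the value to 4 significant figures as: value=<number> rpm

value=107.2 rpm

Q_s = Q / 3600 = 245.7 / 3600 = 0.06825 kg/s
Mean residence time: t_res = M/Q_s = 12.66 kg / 0.06825 kg/s = 185.495 s
Geometry in SI: D = 73.6 mm → 0.0736 m, h = 7.96 mm → 0.00796 m
ΔT_a = T_lim − T_in = 277.7 °C − 196.0 °C = 81.7 K
γ̇_max² = ΔT_a·ρ·cp/(η·t_res) = 81.7·1164·1948/(371·185.495) = 2691.9 s⁻²
Take the square root: γ̇_max = √(2691.9) = 51.8835 s⁻¹
Solve γ̇ = πDN/h for N: N_max = γ̇_max·h/(π·D) = 51.8835 × 0.00796 / (π × 0.0736) = 1.78614 rev/s = 107.168 rpm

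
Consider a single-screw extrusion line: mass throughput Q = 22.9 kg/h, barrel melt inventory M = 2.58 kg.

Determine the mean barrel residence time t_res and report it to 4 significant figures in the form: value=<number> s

value=405.6 s

Q_s = Q / 3600 = 22.9 / 3600 = 0.00636111 kg/s
t_res = M / Q_s = 2.58 ÷ 0.00636111 = 405.59 s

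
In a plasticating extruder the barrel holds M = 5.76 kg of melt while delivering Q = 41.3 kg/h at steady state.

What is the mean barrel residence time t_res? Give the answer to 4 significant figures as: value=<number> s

value=502.1 s

Throughput in SI: Q_s = 41.3 kg/h ÷ 3600 s/h = 0.0114722 kg/s
Mean residence time: t_res = M/Q_s = 5.76 kg / 0.0114722 kg/s = 502.082 s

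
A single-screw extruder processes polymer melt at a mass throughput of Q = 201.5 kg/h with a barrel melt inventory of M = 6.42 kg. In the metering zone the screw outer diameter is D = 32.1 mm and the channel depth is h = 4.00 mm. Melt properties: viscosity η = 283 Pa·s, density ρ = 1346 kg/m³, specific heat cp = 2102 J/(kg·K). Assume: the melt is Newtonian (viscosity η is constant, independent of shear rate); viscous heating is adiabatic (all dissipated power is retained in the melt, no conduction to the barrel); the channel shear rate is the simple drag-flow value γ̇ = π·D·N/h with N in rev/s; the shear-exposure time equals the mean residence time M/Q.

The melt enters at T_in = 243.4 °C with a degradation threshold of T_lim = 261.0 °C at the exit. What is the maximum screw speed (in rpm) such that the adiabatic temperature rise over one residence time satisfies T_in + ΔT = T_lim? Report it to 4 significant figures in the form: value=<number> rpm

Convert throughput: Q = 201.5 kg/h = 201.5/3600 = 0.0559722 kg/s
t_res = M / Q_s = 6.42 / 0.0559722 = 114.7 s
D = 32.1 mm = 0.0321 m;  h = 4.00 mm = 0.004 m
ΔT_a = T_lim − T_in = 261.0 °C − 243.4 °C = 17.6 K
γ̇_max² = ΔT_a·ρ·cp / (η·t_res) = [17.6 × 1346 × 2102] / [283 × 114.7] = 1534.06 s⁻²
γ̇_max = √1534.06 = 39.167 s⁻¹
Solve γ̇ = πDN/h for N: N_max = γ̇_max·h/(π·D) = 39.167 × 0.004 / (π × 0.0321) = 1.55355 rev/s = 93.2131 rpm

value=93.21 rpm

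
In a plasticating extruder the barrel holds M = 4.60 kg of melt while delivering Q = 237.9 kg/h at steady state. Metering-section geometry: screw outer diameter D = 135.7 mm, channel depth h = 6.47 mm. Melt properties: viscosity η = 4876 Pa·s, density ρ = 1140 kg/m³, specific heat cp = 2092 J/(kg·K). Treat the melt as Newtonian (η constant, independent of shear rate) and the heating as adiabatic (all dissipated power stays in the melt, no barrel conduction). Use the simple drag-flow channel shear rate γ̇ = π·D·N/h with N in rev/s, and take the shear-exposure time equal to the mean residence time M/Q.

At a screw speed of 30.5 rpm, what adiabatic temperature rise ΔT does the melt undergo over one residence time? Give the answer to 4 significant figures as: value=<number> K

Convert throughput: Q = 237.9 kg/h = 237.9/3600 = 0.0660833 kg/s
Mean residence time: t_res = M/Q_s = 4.60 kg / 0.0660833 kg/s = 69.6091 s
Geometry in metres: D = 135.7 mm → 0.1357 m, h = 6.47 mm → 0.00647 m; screw speed N = 30.5 rpm = 0.508333 rev/s
γ̇ = π·D·N / h = π · 0.1357 · 0.508333 / 0.00647 = 33.4945 s⁻¹
Adiabatic rise: ΔT = η γ̇² t_res / (ρ cp) = 4876·(33.4945)²·69.6091 / (1140·2092) = 159.666 K

value=159.7 K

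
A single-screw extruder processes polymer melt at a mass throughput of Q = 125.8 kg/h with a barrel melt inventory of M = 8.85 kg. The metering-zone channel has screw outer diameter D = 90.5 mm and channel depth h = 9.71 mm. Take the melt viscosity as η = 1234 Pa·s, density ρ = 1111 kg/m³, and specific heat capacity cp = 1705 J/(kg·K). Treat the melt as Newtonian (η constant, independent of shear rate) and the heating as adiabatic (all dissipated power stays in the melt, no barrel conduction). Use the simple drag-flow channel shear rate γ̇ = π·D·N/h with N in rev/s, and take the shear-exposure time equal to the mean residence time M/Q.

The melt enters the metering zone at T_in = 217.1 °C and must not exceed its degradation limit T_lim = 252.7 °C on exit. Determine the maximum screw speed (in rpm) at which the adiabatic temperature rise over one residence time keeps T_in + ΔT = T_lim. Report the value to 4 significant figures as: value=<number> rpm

Convert throughput: Q = 125.8 kg/h = 125.8/3600 = 0.0349444 kg/s
Mean residence time: t_res = M/Q_s = 8.85 kg / 0.0349444 kg/s = 253.259 s
Convert to metres: D = 0.0905 m, h = 0.00971 m
Allowable rise: ΔT_a = T_lim − T_in = 252.7 − 217.1 = 35.6 K
Invert ΔT = ηγ̇²t_res/(ρcp) for γ̇: γ̇_max² = ΔT_a ρ cp / (η t_res) = 35.6·1111·1705 / (1234·253.259) = 215.778 s⁻²
γ̇_max = √215.778 = 14.6894 s⁻¹
N_max = γ̇_max·h / (π·D) = 14.6894 · 0.00971 / (π · 0.0905) = 0.501678 rev/s = 30.1007 rpm

value=30.10 rpm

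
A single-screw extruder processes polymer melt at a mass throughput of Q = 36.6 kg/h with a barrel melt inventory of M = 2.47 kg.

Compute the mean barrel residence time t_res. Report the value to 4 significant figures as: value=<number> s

Convert throughput: Q = 36.6 kg/h = 36.6/3600 = 0.0101667 kg/s
t_res = M / Q_s = 2.47 ÷ 0.0101667 = 242.951 s

value=243.0 s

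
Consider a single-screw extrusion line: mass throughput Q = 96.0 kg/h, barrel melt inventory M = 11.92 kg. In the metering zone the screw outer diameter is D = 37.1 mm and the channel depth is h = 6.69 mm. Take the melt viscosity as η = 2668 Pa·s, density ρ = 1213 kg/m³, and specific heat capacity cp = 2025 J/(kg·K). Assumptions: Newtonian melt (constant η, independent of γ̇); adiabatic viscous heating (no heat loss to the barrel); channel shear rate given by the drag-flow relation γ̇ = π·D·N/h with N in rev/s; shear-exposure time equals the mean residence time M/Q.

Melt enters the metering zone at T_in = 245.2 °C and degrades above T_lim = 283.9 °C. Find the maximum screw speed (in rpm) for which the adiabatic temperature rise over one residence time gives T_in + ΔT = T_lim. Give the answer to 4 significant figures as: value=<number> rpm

Convert throughput: Q = 96.0 kg/h = 96.0/3600 = 0.0266667 kg/s
t_res = M / Q_s = 11.92 / 0.0266667 = 447 s
D = 37.1 mm = 0.0371 m;  h = 6.69 mm = 0.00669 m
ΔT_a = T_lim − T_in = 283.9 °C − 245.2 °C = 38.7 K
Invert ΔT = ηγ̇²t_res/(ρcp) for γ̇: γ̇_max² = ΔT_a ρ cp / (η t_res) = 38.7·1213·2025 / (2668·447) = 79.7083 s⁻²
Take the square root: γ̇_max = √(79.7083) = 8.92795 s⁻¹
Solve γ̇ = πDN/h for N: N_max = γ̇_max·h/(π·D) = 8.92795 × 0.00669 / (π × 0.0371) = 0.512453 rev/s = 30.7472 rpm

value=30.75 rpm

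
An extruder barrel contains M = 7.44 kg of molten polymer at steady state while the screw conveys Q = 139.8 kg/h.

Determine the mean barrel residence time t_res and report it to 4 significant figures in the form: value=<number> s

Q_s = Q / 3600 = 139.8 / 3600 = 0.0388333 kg/s
t_res = M / Q_s = 7.44 ÷ 0.0388333 = 191.588 s

value=191.6 s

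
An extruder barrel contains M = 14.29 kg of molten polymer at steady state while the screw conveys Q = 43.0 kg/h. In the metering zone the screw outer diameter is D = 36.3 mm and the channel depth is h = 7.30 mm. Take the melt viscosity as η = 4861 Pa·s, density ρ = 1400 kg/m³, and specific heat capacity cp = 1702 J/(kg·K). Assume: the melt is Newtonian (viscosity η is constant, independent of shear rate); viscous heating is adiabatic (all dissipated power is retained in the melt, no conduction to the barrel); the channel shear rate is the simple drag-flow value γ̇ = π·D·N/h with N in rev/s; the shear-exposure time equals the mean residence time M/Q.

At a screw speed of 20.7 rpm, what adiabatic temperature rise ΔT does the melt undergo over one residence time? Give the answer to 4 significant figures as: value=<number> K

Q_s = Q / 3600 = 43.0 / 3600 = 0.0119444 kg/s
t_res = M / Q_s = 14.29 ÷ 0.0119444 = 1196.37 s
Convert to SI: D = 0.0363 m, h = 0.0073 m, N = 20.7/60 = 0.345 rev/s
γ̇ = π D N / h = (π)(0.0363)(0.345) / 0.0073 = 5.38955 s⁻¹
ΔT = η·γ̇²·t_res/(ρ·cp) = [4861 × 5.38955² × 1196.37] / [1400 × 1702] = 70.894 K

value=70.89 K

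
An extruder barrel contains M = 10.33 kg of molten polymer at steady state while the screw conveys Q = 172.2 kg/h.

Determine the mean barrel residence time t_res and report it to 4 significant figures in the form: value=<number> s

value=216.0 s

Convert throughput: Q = 172.2 kg/h = 172.2/3600 = 0.0478333 kg/s
t_res = M / Q_s = 10.33 ÷ 0.0478333 = 215.958 s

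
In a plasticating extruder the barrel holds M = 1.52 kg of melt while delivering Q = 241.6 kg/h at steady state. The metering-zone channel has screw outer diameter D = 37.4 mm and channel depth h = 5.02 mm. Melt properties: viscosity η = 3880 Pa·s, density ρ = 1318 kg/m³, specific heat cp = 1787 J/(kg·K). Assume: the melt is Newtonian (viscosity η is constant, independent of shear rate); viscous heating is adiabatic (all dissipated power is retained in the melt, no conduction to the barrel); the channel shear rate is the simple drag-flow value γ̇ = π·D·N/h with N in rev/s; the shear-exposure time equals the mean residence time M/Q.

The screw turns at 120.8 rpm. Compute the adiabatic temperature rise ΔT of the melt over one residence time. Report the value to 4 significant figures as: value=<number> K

value=82.85 K

Convert throughput: Q = 241.6 kg/h = 241.6/3600 = 0.0671111 kg/s
Mean residence time: t_res = M/Q_s = 1.52 kg / 0.0671111 kg/s = 22.649 s
Geometry in metres: D = 37.4 mm → 0.0374 m, h = 5.02 mm → 0.00502 m; screw speed N = 120.8 rpm = 2.01333 rev/s
Shear rate: γ̇ = πDN/h = π·0.0374·2.01333/0.00502 = 47.1231 s⁻¹
Adiabatic rise: ΔT = η γ̇² t_res / (ρ cp) = 3880·(47.1231)²·22.649 / (1318·1787) = 82.8529 K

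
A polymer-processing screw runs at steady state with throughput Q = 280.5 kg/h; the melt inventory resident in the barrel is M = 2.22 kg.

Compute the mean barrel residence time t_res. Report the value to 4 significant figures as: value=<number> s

Throughput in SI: Q_s = 280.5 kg/h ÷ 3600 s/h = 0.0779167 kg/s
Mean residence time: t_res = M/Q_s = 2.22 kg / 0.0779167 kg/s = 28.492 s

value=28.49 s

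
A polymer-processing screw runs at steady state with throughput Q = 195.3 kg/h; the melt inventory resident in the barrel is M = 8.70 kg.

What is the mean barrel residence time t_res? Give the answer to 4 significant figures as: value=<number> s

Throughput in SI: Q_s = 195.3 kg/h ÷ 3600 s/h = 0.05425 kg/s
Mean residence time: t_res = M/Q_s = 8.70 kg / 0.05425 kg/s = 160.369 s

value=160.4 s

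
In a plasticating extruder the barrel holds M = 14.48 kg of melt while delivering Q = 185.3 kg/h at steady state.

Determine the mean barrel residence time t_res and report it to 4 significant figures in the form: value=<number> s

value=281.3 s

Q_s = Q / 3600 = 185.3 / 3600 = 0.0514722 kg/s
t_res = M / Q_s = 14.48 / 0.0514722 = 281.317 s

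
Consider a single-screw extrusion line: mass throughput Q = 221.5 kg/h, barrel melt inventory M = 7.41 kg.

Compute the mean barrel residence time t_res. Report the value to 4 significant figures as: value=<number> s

Throughput in SI: Q_s = 221.5 kg/h ÷ 3600 s/h = 0.0615278 kg/s
t_res = M / Q_s = 7.41 ÷ 0.0615278 = 120.433 s

value=120.4 s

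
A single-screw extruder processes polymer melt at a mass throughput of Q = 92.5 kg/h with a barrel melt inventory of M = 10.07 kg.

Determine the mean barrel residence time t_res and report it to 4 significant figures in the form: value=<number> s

Q_s = Q / 3600 = 92.5 / 3600 = 0.0256944 kg/s
t_res = M / Q_s = 10.07 ÷ 0.0256944 = 391.914 s

value=391.9 s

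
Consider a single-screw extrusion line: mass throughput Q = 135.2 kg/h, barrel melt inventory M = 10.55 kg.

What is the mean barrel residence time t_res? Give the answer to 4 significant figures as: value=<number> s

Throughput in SI: Q_s = 135.2 kg/h ÷ 3600 s/h = 0.0375556 kg/s
Mean residence time: t_res = M/Q_s = 10.55 kg / 0.0375556 kg/s = 280.917 s

value=280.9 s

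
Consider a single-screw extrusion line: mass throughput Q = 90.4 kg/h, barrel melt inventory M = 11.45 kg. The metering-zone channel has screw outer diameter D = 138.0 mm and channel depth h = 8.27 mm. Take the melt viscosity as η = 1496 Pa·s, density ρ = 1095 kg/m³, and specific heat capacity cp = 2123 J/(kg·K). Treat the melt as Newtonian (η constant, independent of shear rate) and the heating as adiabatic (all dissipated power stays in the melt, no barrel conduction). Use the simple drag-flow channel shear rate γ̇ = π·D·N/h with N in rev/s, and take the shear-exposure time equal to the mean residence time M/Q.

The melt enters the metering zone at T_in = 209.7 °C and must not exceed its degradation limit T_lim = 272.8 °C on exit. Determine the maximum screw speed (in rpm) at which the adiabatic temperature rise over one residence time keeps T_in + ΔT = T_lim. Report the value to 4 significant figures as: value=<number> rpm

value=16.78 rpm

Convert throughput: Q = 90.4 kg/h = 90.4/3600 = 0.0251111 kg/s
t_res = M / Q_s = 11.45 ÷ 0.0251111 = 455.973 s
D = 138.0 mm = 0.138 m;  h = 8.27 mm = 0.00827 m
ΔT_a = T_lim − T_in = 272.8 °C − 209.7 °C = 63.1 K
γ̇_max² = ΔT_a·ρ·cp / (η·t_res) = [63.1 × 1095 × 2123] / [1496 × 455.973] = 215.042 s⁻²
γ̇_max = sqrt(215.042) = 14.6643 s⁻¹
N_max = γ̇_max·h / (π·D) = 14.6643 · 0.00827 / (π · 0.138) = 0.279729 rev/s = 16.7837 rpm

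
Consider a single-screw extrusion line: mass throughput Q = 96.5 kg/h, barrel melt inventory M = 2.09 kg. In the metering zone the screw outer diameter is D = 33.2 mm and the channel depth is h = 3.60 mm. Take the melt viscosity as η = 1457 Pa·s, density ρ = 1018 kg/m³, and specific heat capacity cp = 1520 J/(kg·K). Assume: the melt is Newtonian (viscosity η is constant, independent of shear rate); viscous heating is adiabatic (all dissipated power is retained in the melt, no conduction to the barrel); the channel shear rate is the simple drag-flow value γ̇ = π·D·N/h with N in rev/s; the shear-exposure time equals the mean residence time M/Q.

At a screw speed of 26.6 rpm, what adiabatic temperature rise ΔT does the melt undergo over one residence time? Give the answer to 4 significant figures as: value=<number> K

value=12.11 K

Convert throughput: Q = 96.5 kg/h = 96.5/3600 = 0.0268056 kg/s
t_res = M / Q_s = 2.09 ÷ 0.0268056 = 77.9689 s
Geometry in metres: D = 33.2 mm → 0.0332 m, h = 3.60 mm → 0.0036 m; screw speed N = 26.6 rpm = 0.443333 rev/s
γ̇ = π·D·N / h = π · 0.0332 · 0.443333 / 0.0036 = 12.8445 s⁻¹
ΔT = η·γ̇²·t_res / (ρ·cp) = 1457 · (12.8445)² · 77.9689 / (1018 · 1520) = 12.1122 K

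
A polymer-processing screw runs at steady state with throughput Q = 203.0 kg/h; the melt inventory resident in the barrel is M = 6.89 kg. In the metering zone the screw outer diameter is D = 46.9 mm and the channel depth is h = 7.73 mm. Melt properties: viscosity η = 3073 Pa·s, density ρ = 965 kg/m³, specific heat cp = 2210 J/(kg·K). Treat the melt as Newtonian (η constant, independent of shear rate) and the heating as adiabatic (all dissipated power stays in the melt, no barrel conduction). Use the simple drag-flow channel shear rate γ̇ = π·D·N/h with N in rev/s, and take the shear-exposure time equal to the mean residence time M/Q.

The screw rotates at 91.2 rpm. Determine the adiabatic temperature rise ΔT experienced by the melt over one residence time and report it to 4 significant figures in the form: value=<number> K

Q_s = Q / 3600 = 203.0 / 3600 = 0.0563889 kg/s
Mean residence time: t_res = M/Q_s = 6.89 kg / 0.0563889 kg/s = 122.187 s
Convert to SI: D = 0.0469 m, h = 0.00773 m, N = 91.2/60 = 1.52 rev/s
Shear rate: γ̇ = πDN/h = π·0.0469·1.52/0.00773 = 28.9726 s⁻¹
ΔT = η·γ̇²·t_res/(ρ·cp) = [3073 × 28.9726² × 122.187] / [965 × 2210] = 147.789 K

value=147.8 K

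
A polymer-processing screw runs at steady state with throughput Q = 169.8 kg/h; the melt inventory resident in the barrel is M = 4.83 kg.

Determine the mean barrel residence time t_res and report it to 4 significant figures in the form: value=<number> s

Q_s = Q / 3600 = 169.8 / 3600 = 0.0471667 kg/s
Mean residence time: t_res = M/Q_s = 4.83 kg / 0.0471667 kg/s = 102.403 s

value=102.4 s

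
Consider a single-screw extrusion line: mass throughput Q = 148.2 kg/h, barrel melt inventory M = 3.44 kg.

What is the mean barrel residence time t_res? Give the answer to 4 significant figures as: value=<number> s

value=83.56 s

Throughput in SI: Q_s = 148.2 kg/h ÷ 3600 s/h = 0.0411667 kg/s
t_res = M / Q_s = 3.44 ÷ 0.0411667 = 83.5628 s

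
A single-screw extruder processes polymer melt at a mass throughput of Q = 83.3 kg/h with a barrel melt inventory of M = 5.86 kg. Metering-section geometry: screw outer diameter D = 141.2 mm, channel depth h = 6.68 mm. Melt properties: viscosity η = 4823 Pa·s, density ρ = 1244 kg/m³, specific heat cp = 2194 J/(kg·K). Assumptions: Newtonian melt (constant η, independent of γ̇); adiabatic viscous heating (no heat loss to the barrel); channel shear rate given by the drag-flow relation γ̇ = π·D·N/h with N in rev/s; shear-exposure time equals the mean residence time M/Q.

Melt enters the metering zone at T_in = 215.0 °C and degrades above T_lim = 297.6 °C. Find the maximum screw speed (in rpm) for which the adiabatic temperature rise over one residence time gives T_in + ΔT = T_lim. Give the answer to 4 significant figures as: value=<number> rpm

Convert throughput: Q = 83.3 kg/h = 83.3/3600 = 0.0231389 kg/s
t_res = M / Q_s = 5.86 / 0.0231389 = 253.253 s
Convert to metres: D = 0.1412 m, h = 0.00668 m
ΔT_a = T_lim − T_in = 297.6 − 215.0 = 82.6 K
γ̇_max² = ΔT_a·ρ·cp/(η·t_res) = 82.6·1244·2194/(4823·253.253) = 184.572 s⁻²
Take the square root: γ̇_max = √(184.572) = 13.5857 s⁻¹
N_max = γ̇_max·h / (π·D) = 13.5857 · 0.00668 / (π · 0.1412) = 0.204585 rev/s = 12.2751 rpm

value=12.28 rpm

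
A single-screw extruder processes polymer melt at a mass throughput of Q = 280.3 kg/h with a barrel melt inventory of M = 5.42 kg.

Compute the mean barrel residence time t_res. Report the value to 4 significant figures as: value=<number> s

Throughput in SI: Q_s = 280.3 kg/h ÷ 3600 s/h = 0.0778611 kg/s
Mean residence time: t_res = M/Q_s = 5.42 kg / 0.0778611 kg/s = 69.6111 s

value=69.61 s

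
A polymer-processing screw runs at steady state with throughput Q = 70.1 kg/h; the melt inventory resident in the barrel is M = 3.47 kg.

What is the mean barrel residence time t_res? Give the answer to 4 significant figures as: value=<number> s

Convert throughput: Q = 70.1 kg/h = 70.1/3600 = 0.0194722 kg/s
Mean residence time: t_res = M/Q_s = 3.47 kg / 0.0194722 kg/s = 178.203 s

value=178.2 s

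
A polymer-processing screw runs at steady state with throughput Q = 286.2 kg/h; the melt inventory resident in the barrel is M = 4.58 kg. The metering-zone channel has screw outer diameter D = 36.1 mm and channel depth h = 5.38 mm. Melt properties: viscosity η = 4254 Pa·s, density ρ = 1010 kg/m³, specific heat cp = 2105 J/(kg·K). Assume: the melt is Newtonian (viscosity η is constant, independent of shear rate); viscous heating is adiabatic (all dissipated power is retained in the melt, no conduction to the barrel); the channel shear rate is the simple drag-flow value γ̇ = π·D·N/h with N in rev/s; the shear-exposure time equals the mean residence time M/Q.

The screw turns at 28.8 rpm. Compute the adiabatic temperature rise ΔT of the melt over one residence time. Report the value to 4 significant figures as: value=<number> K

Throughput in SI: Q_s = 286.2 kg/h ÷ 3600 s/h = 0.0795 kg/s
t_res = M / Q_s = 4.58 / 0.0795 = 57.6101 s
Geometry in metres: D = 36.1 mm → 0.0361 m, h = 5.38 mm → 0.00538 m; screw speed N = 28.8 rpm = 0.48 rev/s
γ̇ = π·D·N / h = π · 0.0361 · 0.48 / 0.00538 = 10.1185 s⁻¹
ΔT = η·γ̇²·t_res / (ρ·cp) = 4254 · (10.1185)² · 57.6101 / (1010 · 2105) = 11.802 K

value=11.80 K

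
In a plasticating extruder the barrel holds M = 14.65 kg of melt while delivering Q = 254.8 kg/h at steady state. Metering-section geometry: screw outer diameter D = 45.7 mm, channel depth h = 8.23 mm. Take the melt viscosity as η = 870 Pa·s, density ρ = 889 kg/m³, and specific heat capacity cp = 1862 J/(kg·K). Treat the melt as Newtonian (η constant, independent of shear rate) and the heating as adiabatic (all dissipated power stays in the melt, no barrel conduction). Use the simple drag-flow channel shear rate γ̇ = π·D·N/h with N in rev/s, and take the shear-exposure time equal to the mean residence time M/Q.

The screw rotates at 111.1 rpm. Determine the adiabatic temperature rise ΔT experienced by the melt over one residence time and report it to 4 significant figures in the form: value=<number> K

Convert throughput: Q = 254.8 kg/h = 254.8/3600 = 0.0707778 kg/s
Mean residence time: t_res = M/Q_s = 14.65 kg / 0.0707778 kg/s = 206.986 s
Geometry in metres: D = 45.7 mm → 0.0457 m, h = 8.23 mm → 0.00823 m; screw speed N = 111.1 rpm = 1.85167 rev/s
γ̇ = π·D·N / h = π · 0.0457 · 1.85167 / 0.00823 = 32.302 s⁻¹
ΔT = η·γ̇²·t_res/(ρ·cp) = [870 × 32.302² × 206.986] / [889 × 1862] = 113.511 K

value=113.5 K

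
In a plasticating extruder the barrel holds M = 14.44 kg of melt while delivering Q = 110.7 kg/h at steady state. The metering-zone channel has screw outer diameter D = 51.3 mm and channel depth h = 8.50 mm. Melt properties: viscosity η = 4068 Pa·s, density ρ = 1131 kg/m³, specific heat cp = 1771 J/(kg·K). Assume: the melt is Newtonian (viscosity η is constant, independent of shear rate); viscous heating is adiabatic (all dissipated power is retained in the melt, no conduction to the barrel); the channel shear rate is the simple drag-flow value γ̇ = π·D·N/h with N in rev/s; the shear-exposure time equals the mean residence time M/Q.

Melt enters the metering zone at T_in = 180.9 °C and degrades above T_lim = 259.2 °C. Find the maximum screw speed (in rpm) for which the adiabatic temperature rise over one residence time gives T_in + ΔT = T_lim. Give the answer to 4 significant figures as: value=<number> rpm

Convert throughput: Q = 110.7 kg/h = 110.7/3600 = 0.03075 kg/s
t_res = M / Q_s = 14.44 / 0.03075 = 469.593 s
D = 51.3 mm = 0.0513 m;  h = 8.50 mm = 0.0085 m
Allowable rise: ΔT_a = T_lim − T_in = 259.2 − 180.9 = 78.3 K
γ̇_max² = ΔT_a·ρ·cp/(η·t_res) = 78.3·1131·1771/(4068·469.593) = 82.0994 s⁻²
Take the square root: γ̇_max = √(82.0994) = 9.06087 s⁻¹
Solve γ̇ = πDN/h for N: N_max = γ̇_max·h/(π·D) = 9.06087 × 0.0085 / (π × 0.0513) = 0.477883 rev/s = 28.673 rpm

value=28.67 rpm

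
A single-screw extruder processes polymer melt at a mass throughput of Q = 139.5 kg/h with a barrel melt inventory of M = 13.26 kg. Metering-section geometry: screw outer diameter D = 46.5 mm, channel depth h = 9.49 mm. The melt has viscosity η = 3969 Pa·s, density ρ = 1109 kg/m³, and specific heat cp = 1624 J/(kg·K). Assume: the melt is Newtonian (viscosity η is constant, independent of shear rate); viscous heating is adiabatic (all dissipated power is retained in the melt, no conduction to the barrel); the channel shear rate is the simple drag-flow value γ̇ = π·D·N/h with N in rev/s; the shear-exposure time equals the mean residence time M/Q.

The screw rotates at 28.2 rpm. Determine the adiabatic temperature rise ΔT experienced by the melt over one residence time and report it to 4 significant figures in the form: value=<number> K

Q_s = Q / 3600 = 139.5 / 3600 = 0.03875 kg/s
Mean residence time: t_res = M/Q_s = 13.26 kg / 0.03875 kg/s = 342.194 s
Convert to SI: D = 0.0465 m, h = 0.00949 m, N = 28.2/60 = 0.47 rev/s
Shear rate: γ̇ = πDN/h = π·0.0465·0.47/0.00949 = 7.23493 s⁻¹
ΔT = η·γ̇²·t_res/(ρ·cp) = [3969 × 7.23493² × 342.194] / [1109 × 1624] = 39.4734 K

value=39.47 K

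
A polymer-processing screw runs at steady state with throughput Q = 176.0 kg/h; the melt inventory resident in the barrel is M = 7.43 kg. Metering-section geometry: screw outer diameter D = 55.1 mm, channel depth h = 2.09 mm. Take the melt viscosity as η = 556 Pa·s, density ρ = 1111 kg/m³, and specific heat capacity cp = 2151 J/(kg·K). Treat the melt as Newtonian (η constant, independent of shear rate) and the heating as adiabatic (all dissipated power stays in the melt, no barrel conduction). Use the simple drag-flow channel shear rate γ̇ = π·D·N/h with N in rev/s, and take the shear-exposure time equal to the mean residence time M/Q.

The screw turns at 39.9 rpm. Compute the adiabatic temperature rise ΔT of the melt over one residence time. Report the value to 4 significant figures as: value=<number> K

value=107.3 K

Convert throughput: Q = 176.0 kg/h = 176.0/3600 = 0.0488889 kg/s
Mean residence time: t_res = M/Q_s = 7.43 kg / 0.0488889 kg/s = 151.977 s
D = 55.1 mm = 0.0551 m;  h = 2.09 mm = 0.00209 m;  N = 39.9 rpm / 60 = 0.665 rev/s
Shear rate: γ̇ = πDN/h = π·0.0551·0.665/0.00209 = 55.0778 s⁻¹
Adiabatic rise: ΔT = η γ̇² t_res / (ρ cp) = 556·(55.0778)²·151.977 / (1111·2151) = 107.264 K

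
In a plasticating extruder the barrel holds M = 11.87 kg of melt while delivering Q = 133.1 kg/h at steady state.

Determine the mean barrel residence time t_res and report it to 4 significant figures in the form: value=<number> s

value=321.1 s

Throughput in SI: Q_s = 133.1 kg/h ÷ 3600 s/h = 0.0369722 kg/s
t_res = M / Q_s = 11.87 / 0.0369722 = 321.052 s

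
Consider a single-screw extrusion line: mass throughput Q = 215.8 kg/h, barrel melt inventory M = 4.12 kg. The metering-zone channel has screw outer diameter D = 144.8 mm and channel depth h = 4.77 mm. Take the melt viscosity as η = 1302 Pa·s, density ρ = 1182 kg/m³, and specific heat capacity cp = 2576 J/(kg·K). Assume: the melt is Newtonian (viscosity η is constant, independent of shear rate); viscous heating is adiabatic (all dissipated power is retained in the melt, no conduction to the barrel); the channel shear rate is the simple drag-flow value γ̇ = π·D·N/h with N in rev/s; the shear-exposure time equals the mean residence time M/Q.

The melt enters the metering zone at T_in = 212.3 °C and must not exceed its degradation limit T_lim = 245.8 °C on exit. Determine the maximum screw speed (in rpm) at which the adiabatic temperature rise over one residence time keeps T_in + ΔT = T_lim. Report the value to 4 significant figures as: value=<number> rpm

value=21.24 rpm

Throughput in SI: Q_s = 215.8 kg/h ÷ 3600 s/h = 0.0599444 kg/s
t_res = M / Q_s = 4.12 / 0.0599444 = 68.7303 s
D = 144.8 mm = 0.1448 m;  h = 4.77 mm = 0.00477 m
ΔT_a = T_lim − T_in = 245.8 − 212.3 = 33.5 K
γ̇_max² = ΔT_a·ρ·cp/(η·t_res) = 33.5·1182·2576/(1302·68.7303) = 1139.85 s⁻²
γ̇_max = √1139.85 = 33.7617 s⁻¹
Solve γ̇ = πDN/h for N: N_max = γ̇_max·h/(π·D) = 33.7617 × 0.00477 / (π × 0.1448) = 0.354017 rev/s = 21.241 rpm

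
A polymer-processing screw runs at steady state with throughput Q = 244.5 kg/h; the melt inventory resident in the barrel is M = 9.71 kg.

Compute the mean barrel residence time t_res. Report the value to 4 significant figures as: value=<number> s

value=143.0 s

Throughput in SI: Q_s = 244.5 kg/h ÷ 3600 s/h = 0.0679167 kg/s
t_res = M / Q_s = 9.71 / 0.0679167 = 142.969 s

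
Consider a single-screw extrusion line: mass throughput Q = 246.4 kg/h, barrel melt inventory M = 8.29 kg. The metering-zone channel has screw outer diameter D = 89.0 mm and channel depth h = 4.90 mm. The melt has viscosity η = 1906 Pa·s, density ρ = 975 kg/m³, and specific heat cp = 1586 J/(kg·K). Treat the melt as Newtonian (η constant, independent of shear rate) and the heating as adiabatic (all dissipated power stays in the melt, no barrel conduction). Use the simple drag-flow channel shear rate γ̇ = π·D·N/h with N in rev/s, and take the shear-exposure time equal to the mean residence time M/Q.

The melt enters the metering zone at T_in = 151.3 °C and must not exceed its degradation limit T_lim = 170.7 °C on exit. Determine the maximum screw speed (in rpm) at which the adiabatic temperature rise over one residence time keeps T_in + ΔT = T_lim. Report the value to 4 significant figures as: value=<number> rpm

value=11.99 rpm

Q_s = Q / 3600 = 246.4 / 3600 = 0.0684444 kg/s
t_res = M / Q_s = 8.29 / 0.0684444 = 121.12 s
Geometry in SI: D = 89.0 mm → 0.089 m, h = 4.90 mm → 0.0049 m
ΔT_a = T_lim − T_in = 170.7 − 151.3 = 19.4 K
γ̇_max² = ΔT_a·ρ·cp/(η·t_res) = 19.4·975·1586/(1906·121.12) = 129.948 s⁻²
γ̇_max = sqrt(129.948) = 11.3995 s⁻¹
N_max = γ̇_max·h / (π·D) = 11.3995 · 0.0049 / (π · 0.089) = 0.199775 rev/s = 11.9865 rpm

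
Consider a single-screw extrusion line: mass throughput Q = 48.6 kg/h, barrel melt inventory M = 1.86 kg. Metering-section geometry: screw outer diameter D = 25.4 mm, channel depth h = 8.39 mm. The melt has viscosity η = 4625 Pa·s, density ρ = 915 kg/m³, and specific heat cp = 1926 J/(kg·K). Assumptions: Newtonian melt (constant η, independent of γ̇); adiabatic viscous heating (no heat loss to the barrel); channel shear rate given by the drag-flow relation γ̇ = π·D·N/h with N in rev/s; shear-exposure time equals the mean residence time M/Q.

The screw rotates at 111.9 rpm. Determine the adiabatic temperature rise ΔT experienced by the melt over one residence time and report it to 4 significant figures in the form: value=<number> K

value=113.8 K

Convert throughput: Q = 48.6 kg/h = 48.6/3600 = 0.0135 kg/s
t_res = M / Q_s = 1.86 / 0.0135 = 137.778 s
Convert to SI: D = 0.0254 m, h = 0.00839 m, N = 111.9/60 = 1.865 rev/s
γ̇ = π·D·N / h = π · 0.0254 · 1.865 / 0.00839 = 17.7378 s⁻¹
Adiabatic rise: ΔT = η γ̇² t_res / (ρ cp) = 4625·(17.7378)²·137.778 / (915·1926) = 113.767 K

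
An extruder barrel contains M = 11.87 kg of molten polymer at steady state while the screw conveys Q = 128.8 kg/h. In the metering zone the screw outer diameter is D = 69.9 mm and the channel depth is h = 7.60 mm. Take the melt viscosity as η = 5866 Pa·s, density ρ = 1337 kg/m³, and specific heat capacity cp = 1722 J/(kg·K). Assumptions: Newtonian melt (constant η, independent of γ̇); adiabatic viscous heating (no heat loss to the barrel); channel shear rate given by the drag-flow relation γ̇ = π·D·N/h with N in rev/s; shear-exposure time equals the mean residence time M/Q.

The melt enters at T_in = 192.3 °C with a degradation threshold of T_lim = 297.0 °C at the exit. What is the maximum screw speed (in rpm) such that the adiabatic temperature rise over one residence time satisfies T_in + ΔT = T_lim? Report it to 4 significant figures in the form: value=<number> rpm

Convert throughput: Q = 128.8 kg/h = 128.8/3600 = 0.0357778 kg/s
t_res = M / Q_s = 11.87 / 0.0357778 = 331.77 s
Geometry in SI: D = 69.9 mm → 0.0699 m, h = 7.60 mm → 0.0076 m
ΔT_a = T_lim − T_in = 297.0 − 192.3 = 104.7 K
γ̇_max² = ΔT_a·ρ·cp/(η·t_res) = 104.7·1337·1722/(5866·331.77) = 123.86 s⁻²
γ̇_max = sqrt(123.86) = 11.1293 s⁻¹
Solve γ̇ = πDN/h for N: N_max = γ̇_max·h/(π·D) = 11.1293 × 0.0076 / (π × 0.0699) = 0.38517 rev/s = 23.1102 rpm

value=23.11 rpm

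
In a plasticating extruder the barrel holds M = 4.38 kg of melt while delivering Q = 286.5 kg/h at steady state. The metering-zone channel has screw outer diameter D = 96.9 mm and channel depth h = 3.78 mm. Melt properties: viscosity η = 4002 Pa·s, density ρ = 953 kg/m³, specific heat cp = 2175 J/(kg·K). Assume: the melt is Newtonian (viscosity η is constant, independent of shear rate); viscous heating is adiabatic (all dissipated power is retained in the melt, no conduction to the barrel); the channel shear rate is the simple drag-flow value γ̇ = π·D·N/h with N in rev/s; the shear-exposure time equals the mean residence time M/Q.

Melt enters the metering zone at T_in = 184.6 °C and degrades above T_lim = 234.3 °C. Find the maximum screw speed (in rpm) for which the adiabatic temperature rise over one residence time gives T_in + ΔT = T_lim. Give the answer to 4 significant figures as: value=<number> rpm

value=16.11 rpm

Throughput in SI: Q_s = 286.5 kg/h ÷ 3600 s/h = 0.0795833 kg/s
t_res = M / Q_s = 4.38 ÷ 0.0795833 = 55.0366 s
Geometry in SI: D = 96.9 mm → 0.0969 m, h = 3.78 mm → 0.00378 m
ΔT_a = T_lim − T_in = 234.3 °C − 184.6 °C = 49.7 K
γ̇_max² = ΔT_a·ρ·cp / (η·t_res) = [49.7 × 953 × 2175] / [4002 × 55.0366] = 467.713 s⁻²
Take the square root: γ̇_max = √(467.713) = 21.6267 s⁻¹
Solve γ̇ = πDN/h for N: N_max = γ̇_max·h/(π·D) = 21.6267 × 0.00378 / (π × 0.0969) = 0.268539 rev/s = 16.1124 rpm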